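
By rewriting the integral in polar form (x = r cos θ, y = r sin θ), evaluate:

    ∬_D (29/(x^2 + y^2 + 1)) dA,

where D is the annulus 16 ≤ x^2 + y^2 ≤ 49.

The region D is 4 ≤ r ≤ 7, 0 ≤ θ ≤ 2π in polar coordinates, where x = r cos(θ), y = r sin(θ), and dA = r dr dθ.

Under the substitution, the integrand becomes 29/(r^2 + 1), so

    ∬_D (29/(x^2 + y^2 + 1)) dA = ∫_{0}^{2π} ∫_{4}^{7} (29/(r^2 + 1)) · r dr dθ.

Inner integral (in r): ∫_{4}^{7} (29/(r^2 + 1)) · r dr = log(3051757812500000000000000sqrt(34)/2862423051509815793).

Outer integral (in θ): ∫_{0}^{2π} (log(3051757812500000000000000sqrt(34)/2862423051509815793)) dθ = log((3051757812500000000000000sqrt(34)/2862423051509815793)^(2π)).

Therefore ∬_D (29/(x^2 + y^2 + 1)) dA = log((3051757812500000000000000sqrt(34)/2862423051509815793)^(2π)).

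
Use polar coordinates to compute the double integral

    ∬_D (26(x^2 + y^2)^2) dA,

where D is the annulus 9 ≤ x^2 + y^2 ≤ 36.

The region D is 3 ≤ r ≤ 6, 0 ≤ θ ≤ 2π in polar coordinates, where x = r cos(θ), y = r sin(θ), and dA = r dr dθ.

Under the substitution, the integrand becomes 26r^4, so

    ∬_D (26(x^2 + y^2)^2) dA = ∫_{0}^{2π} ∫_{3}^{6} (26r^4) · r dr dθ.

Inner integral (in r): ∫_{3}^{6} (26r^4) · r dr = 199017.

Outer integral (in θ): ∫_{0}^{2π} (199017) dθ = 398034π.

Therefore ∬_D (26(x^2 + y^2)^2) dA = 398034π.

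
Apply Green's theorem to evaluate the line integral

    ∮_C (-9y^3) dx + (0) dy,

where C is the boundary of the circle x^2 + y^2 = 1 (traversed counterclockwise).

Green's theorem converts the closed line integral into a double integral over the enclosed region D:

    ∮_C P dx + Q dy = ∬_D (∂Q/∂x - ∂P/∂y) dA.

Here P = -9y^3, Q = 0, so

    ∂Q/∂x = 0,    ∂P/∂y = -27y^2,
    ∂Q/∂x - ∂P/∂y = 27y^2.

D is the region x^2 + y^2 ≤ 1. Evaluating the double integral:

In polar coordinates (x = r cos θ, y = r sin θ, dA = r dr dθ) the integrand becomes 27r^2sin(θ)^2, so

    ∬_D (27y^2) dA = ∫_0^{2π} ∫_0^{1} (27r^2sin(θ)^2) · r dr dθ.

Inner (r from 0 to 1): 27sin(θ)^2/4.
Outer (θ from 0 to 2π): 27π/4.

Therefore ∮_C P dx + Q dy = 27π/4.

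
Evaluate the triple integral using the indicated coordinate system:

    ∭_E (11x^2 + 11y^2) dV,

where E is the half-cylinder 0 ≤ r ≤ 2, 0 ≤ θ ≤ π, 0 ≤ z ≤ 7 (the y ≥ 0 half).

In cylindrical coordinates, x = r cos(θ), y = r sin(θ), z = z, and dV = r dr dθ dz.

The integrand becomes 11r^2, so

    ∭_E (11x^2 + 11y^2) dV = ∫_{0}^{π} ∫_{0}^{2} ∫_{0}^{7} (11r^2) · r dz dr dθ.

Inner (z): 77r^3.
Middle (r from 0 to 2): 308.
Outer (θ): 308π.

Therefore the triple integral equals 308π.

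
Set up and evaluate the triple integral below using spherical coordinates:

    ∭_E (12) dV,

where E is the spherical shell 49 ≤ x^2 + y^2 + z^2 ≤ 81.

In spherical coordinates, x = ρ sin(φ) cos(θ), y = ρ sin(φ) sin(θ), z = ρ cos(φ), and dV = ρ^2 sin(φ) dρ dφ dθ.

The integrand becomes 12, so

    ∭_E (12) dV = ∫_{0}^{2π} ∫_{0}^{π} ∫_{7}^{9} (12) · ρ^2 sin(φ) dρ dφ dθ.

Inner (ρ): 1544sin(φ).
Middle (φ): 3088.
Outer (θ): 6176π.

Therefore the triple integral equals 6176π.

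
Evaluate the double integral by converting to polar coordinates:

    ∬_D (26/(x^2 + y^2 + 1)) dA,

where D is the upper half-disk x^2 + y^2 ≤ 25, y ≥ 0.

The region D is 0 ≤ r ≤ 5, 0 ≤ θ ≤ π in polar coordinates, where x = r cos(θ), y = r sin(θ), and dA = r dr dθ.

Under the substitution, the integrand becomes 26/(r^2 + 1), so

    ∬_D (26/(x^2 + y^2 + 1)) dA = ∫_{0}^{π} ∫_{0}^{5} (26/(r^2 + 1)) · r dr dθ.

Inner integral (in r): ∫_{0}^{5} (26/(r^2 + 1)) · r dr = log(2481152873203736576).

Outer integral (in θ): ∫_{0}^{π} (log(2481152873203736576)) dθ = log(2481152873203736576^π).

Therefore ∬_D (26/(x^2 + y^2 + 1)) dA = log(2481152873203736576^π).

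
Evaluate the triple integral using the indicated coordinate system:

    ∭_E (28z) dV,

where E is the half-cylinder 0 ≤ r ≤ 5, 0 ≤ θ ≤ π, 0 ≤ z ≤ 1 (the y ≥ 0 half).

In cylindrical coordinates, x = r cos(θ), y = r sin(θ), z = z, and dV = r dr dθ dz.

The integrand becomes 28z, so

    ∭_E (28z) dV = ∫_{0}^{π} ∫_{0}^{5} ∫_{0}^{1} (28z) · r dz dr dθ.

Inner (z): 14r.
Middle (r from 0 to 5): 175.
Outer (θ): 175π.

Therefore the triple integral equals 175π.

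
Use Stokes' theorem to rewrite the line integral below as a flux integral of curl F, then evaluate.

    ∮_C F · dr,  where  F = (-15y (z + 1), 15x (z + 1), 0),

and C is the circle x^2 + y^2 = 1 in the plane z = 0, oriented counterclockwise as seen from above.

Let S be the flat disk x^2 + y^2 ≤ 1 in the plane z = 0, with upward unit normal n̂ = ẑ. By Stokes' theorem,

    ∮_C F · dr = ∬_S (∇ × F) · n̂ dS = ∬_D (curl F)_z dA,

where D is the disk x^2 + y^2 ≤ 1.

Compute the curl of F = (-15y (z + 1), 15x (z + 1), 0):
    (∇ × F)_x = ∂F_z/∂y - ∂F_y/∂z = -15x,
    (∇ × F)_y = ∂F_x/∂z - ∂F_z/∂x = -15y,
    (∇ × F)_z = ∂F_y/∂x - ∂F_x/∂y = 30z + 30.

On z = 0, (curl F)_z = 30.

Convert to polar (x = r cos θ, y = r sin θ, dA = r dr dθ); the integrand becomes 30, so

    ∬_D (curl F)_z dA = ∫_0^{2π} ∫_0^{1} (30) · r dr dθ.

Inner (r from 0 to 1): 15.
Outer (θ from 0 to 2π): 30π.

Therefore ∮_C F · dr = 30π.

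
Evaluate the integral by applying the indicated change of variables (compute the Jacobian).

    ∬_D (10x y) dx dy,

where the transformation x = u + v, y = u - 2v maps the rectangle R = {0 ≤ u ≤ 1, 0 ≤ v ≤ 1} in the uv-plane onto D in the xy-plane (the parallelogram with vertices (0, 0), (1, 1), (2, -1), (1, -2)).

Compute the Jacobian determinant of (x, y) with respect to (u, v):

    ∂(x,y)/∂(u,v) = | 1  1 | = (1)(-2) - (1)(1) = -3.
                   | 1  -2 |

Its absolute value is |J| = 3 (the area scaling factor).

Substituting x = u + v, y = u - 2v into the integrand,

    10x y → 10u^2 - 10u v - 20v^2,

so the integral becomes

    ∬_R (10u^2 - 10u v - 20v^2) · |J| du dv = ∫_0^1 ∫_0^1 (30u^2 - 30u v - 60v^2) dv du.

Inner (v): 30u^2 - 15u - 20.
Outer (u): -35/2.

Therefore ∬_D (10x y) dx dy = -35/2.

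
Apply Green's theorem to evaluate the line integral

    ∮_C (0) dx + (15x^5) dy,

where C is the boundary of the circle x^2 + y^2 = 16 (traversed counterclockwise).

Green's theorem converts the closed line integral into a double integral over the enclosed region D:

    ∮_C P dx + Q dy = ∬_D (∂Q/∂x - ∂P/∂y) dA.

Here P = 0, Q = 15x^5, so

    ∂Q/∂x = 75x^4,    ∂P/∂y = 0,
    ∂Q/∂x - ∂P/∂y = 75x^4.

D is the region x^2 + y^2 ≤ 16. Evaluating the double integral:

In polar coordinates (x = r cos θ, y = r sin θ, dA = r dr dθ) the integrand becomes 75r^4cos(θ)^4, so

    ∬_D (75x^4) dA = ∫_0^{2π} ∫_0^{4} (75r^4cos(θ)^4) · r dr dθ.

Inner (r from 0 to 4): 51200cos(θ)^4.
Outer (θ from 0 to 2π): 38400π.

Therefore ∮_C P dx + Q dy = 38400π.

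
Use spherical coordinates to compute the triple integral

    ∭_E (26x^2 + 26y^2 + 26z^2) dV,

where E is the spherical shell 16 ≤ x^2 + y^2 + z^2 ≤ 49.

In spherical coordinates, x = ρ sin(φ) cos(θ), y = ρ sin(φ) sin(θ), z = ρ cos(φ), and dV = ρ^2 sin(φ) dρ dφ dθ.

The integrand becomes 26ρ^2, so

    ∭_E (26x^2 + 26y^2 + 26z^2) dV = ∫_{0}^{2π} ∫_{0}^{π} ∫_{4}^{7} (26ρ^2) · ρ^2 sin(φ) dρ dφ dθ.

Inner (ρ): 410358sin(φ)/5.
Middle (φ): 820716/5.
Outer (θ): 1641432π/5.

Therefore the triple integral equals 1641432π/5.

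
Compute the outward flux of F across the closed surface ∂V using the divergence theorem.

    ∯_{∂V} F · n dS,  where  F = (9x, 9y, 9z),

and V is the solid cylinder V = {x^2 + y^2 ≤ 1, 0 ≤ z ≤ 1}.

By the divergence theorem,

    ∯_{∂V} F · n dS = ∭_V (∇ · F) dV.

Compute the divergence:
    ∇ · F = ∂F_x/∂x + ∂F_y/∂y + ∂F_z/∂z = 9 + 9 + 9 = 27.

In cylindrical coordinates, x = r cos(θ), y = r sin(θ), z = z, dV = r dr dθ dz, with 0 ≤ r ≤ 1, 0 ≤ θ ≤ 2π, 0 ≤ z ≤ 1.

The integrand, after substitution and multiplying by the volume element, becomes (27) · r, so

    ∭_V (∇·F) dV = ∫_0^{2π} ∫_0^{1} ∫_0^{1} (27) · r dz dr dθ.

Inner (z from 0 to 1): 27r.
Middle (r from 0 to 1): 27/2.
Outer (θ from 0 to 2π): 27π.

Therefore ∯_{∂V} F · n dS = 27π.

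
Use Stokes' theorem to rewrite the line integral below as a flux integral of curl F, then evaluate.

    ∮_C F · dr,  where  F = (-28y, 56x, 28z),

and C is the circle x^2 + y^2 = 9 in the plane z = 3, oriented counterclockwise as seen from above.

Let S be the flat disk x^2 + y^2 ≤ 9 in the plane z = 3, with upward unit normal n̂ = ẑ. By Stokes' theorem,

    ∮_C F · dr = ∬_S (∇ × F) · n̂ dS = ∬_D (curl F)_z dA,

where D is the disk x^2 + y^2 ≤ 9.

Compute the curl of F = (-28y, 56x, 28z):
    (∇ × F)_x = ∂F_z/∂y - ∂F_y/∂z = 0,
    (∇ × F)_y = ∂F_x/∂z - ∂F_z/∂x = 0,
    (∇ × F)_z = ∂F_y/∂x - ∂F_x/∂y = 84.

On z = 3, (curl F)_z = 84.

Convert to polar (x = r cos θ, y = r sin θ, dA = r dr dθ); the integrand becomes 84, so

    ∬_D (curl F)_z dA = ∫_0^{2π} ∫_0^{3} (84) · r dr dθ.

Inner (r from 0 to 3): 378.
Outer (θ from 0 to 2π): 756π.

Therefore ∮_C F · dr = 756π.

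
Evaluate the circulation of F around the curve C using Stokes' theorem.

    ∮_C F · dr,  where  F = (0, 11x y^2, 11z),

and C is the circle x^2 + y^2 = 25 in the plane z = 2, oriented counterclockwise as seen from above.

Let S be the flat disk x^2 + y^2 ≤ 25 in the plane z = 2, with upward unit normal n̂ = ẑ. By Stokes' theorem,

    ∮_C F · dr = ∬_S (∇ × F) · n̂ dS = ∬_D (curl F)_z dA,

where D is the disk x^2 + y^2 ≤ 25.

Compute the curl of F = (0, 11x y^2, 11z):
    (∇ × F)_x = ∂F_z/∂y - ∂F_y/∂z = 0,
    (∇ × F)_y = ∂F_x/∂z - ∂F_z/∂x = 0,
    (∇ × F)_z = ∂F_y/∂x - ∂F_x/∂y = 11y^2.

On z = 2, (curl F)_z = 11y^2.

Convert to polar (x = r cos θ, y = r sin θ, dA = r dr dθ); the integrand becomes 11r^2sin(θ)^2, so

    ∬_D (curl F)_z dA = ∫_0^{2π} ∫_0^{5} (11r^2sin(θ)^2) · r dr dθ.

Inner (r from 0 to 5): 6875sin(θ)^2/4.
Outer (θ from 0 to 2π): 6875π/4.

Therefore ∮_C F · dr = 6875π/4.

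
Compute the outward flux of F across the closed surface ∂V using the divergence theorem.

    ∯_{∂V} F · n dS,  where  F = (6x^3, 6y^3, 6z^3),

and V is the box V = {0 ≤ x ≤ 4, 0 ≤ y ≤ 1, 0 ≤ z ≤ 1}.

By the divergence theorem,

    ∯_{∂V} F · n dS = ∭_V (∇ · F) dV.

Compute the divergence:
    ∇ · F = ∂F_x/∂x + ∂F_y/∂y + ∂F_z/∂z = 18x^2 + 18y^2 + 18z^2.

V is a rectangular box, so dV = dx dy dz with 0 ≤ x ≤ 4, 0 ≤ y ≤ 1, 0 ≤ z ≤ 1.

Integrate (18x^2 + 18y^2 + 18z^2) over V as an iterated integral:

    ∭_V (∇·F) dV = ∫_0^{4} ∫_0^{1} ∫_0^{1} (18x^2 + 18y^2 + 18z^2) dz dy dx.

Inner (z from 0 to 1): 18x^2 + 18y^2 + 6.
Middle (y from 0 to 1): 18x^2 + 12.
Outer (x from 0 to 4): 432.

Therefore ∯_{∂V} F · n dS = 432.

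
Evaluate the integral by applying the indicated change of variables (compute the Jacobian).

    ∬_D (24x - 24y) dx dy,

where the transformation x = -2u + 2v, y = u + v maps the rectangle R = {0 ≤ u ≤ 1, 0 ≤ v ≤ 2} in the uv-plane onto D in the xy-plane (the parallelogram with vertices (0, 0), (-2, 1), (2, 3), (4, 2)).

Compute the Jacobian determinant of (x, y) with respect to (u, v):

    ∂(x,y)/∂(u,v) = | -2  2 | = (-2)(1) - (2)(1) = -4.
                   | 1  1 |

Its absolute value is |J| = 4 (the area scaling factor).

Substituting x = -2u + 2v, y = u + v into the integrand,

    24x - 24y → -72u + 24v,

so the integral becomes

    ∬_R (-72u + 24v) · |J| du dv = ∫_0^1 ∫_0^2 (-288u + 96v) dv du.

Inner (v): 192 - 576u.
Outer (u): -96.

Therefore ∬_D (24x - 24y) dx dy = -96.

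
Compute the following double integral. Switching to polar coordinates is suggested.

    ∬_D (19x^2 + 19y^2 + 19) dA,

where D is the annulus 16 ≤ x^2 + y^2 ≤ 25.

The region D is 4 ≤ r ≤ 5, 0 ≤ θ ≤ 2π in polar coordinates, where x = r cos(θ), y = r sin(θ), and dA = r dr dθ.

Under the substitution, the integrand becomes 19r^2 + 19, so

    ∬_D (19x^2 + 19y^2 + 19) dA = ∫_{0}^{2π} ∫_{4}^{5} (19r^2 + 19) · r dr dθ.

Inner integral (in r): ∫_{4}^{5} (19r^2 + 19) · r dr = 7353/4.

Outer integral (in θ): ∫_{0}^{2π} (7353/4) dθ = 7353π/2.

Therefore ∬_D (19x^2 + 19y^2 + 19) dA = 7353π/2.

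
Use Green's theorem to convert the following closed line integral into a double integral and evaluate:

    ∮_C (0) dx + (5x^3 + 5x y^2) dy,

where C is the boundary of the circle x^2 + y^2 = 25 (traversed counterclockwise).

Green's theorem converts the closed line integral into a double integral over the enclosed region D:

    ∮_C P dx + Q dy = ∬_D (∂Q/∂x - ∂P/∂y) dA.

Here P = 0, Q = 5x^3 + 5x y^2, so

    ∂Q/∂x = 15x^2 + 5y^2,    ∂P/∂y = 0,
    ∂Q/∂x - ∂P/∂y = 15x^2 + 5y^2.

D is the region x^2 + y^2 ≤ 25. Evaluating the double integral:

In polar coordinates (x = r cos θ, y = r sin θ, dA = r dr dθ) the integrand becomes 5r^2(cos(2θ) + 2), so

    ∬_D (15x^2 + 5y^2) dA = ∫_0^{2π} ∫_0^{5} (5r^2(cos(2θ) + 2)) · r dr dθ.

Inner (r from 0 to 5): 3125cos(2θ)/4 + 3125/2.
Outer (θ from 0 to 2π): 3125π.

Therefore ∮_C P dx + Q dy = 3125π.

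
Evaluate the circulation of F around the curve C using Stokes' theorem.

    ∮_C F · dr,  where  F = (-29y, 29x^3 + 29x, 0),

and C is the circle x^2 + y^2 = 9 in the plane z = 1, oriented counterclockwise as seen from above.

Let S be the flat disk x^2 + y^2 ≤ 9 in the plane z = 1, with upward unit normal n̂ = ẑ. By Stokes' theorem,

    ∮_C F · dr = ∬_S (∇ × F) · n̂ dS = ∬_D (curl F)_z dA,

where D is the disk x^2 + y^2 ≤ 9.

Compute the curl of F = (-29y, 29x^3 + 29x, 0):
    (∇ × F)_x = ∂F_z/∂y - ∂F_y/∂z = 0,
    (∇ × F)_y = ∂F_x/∂z - ∂F_z/∂x = 0,
    (∇ × F)_z = ∂F_y/∂x - ∂F_x/∂y = 87x^2 + 58.

On z = 1, (curl F)_z = 87x^2 + 58.

Convert to polar (x = r cos θ, y = r sin θ, dA = r dr dθ); the integrand becomes 87r^2cos(θ)^2 + 58, so

    ∬_D (curl F)_z dA = ∫_0^{2π} ∫_0^{3} (87r^2cos(θ)^2 + 58) · r dr dθ.

Inner (r from 0 to 3): 7047cos(θ)^2/4 + 261.
Outer (θ from 0 to 2π): 9135π/4.

Therefore ∮_C F · dr = 9135π/4.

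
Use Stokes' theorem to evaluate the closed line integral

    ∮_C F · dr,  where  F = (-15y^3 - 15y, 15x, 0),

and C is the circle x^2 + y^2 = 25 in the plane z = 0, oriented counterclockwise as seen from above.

Let S be the flat disk x^2 + y^2 ≤ 25 in the plane z = 0, with upward unit normal n̂ = ẑ. By Stokes' theorem,

    ∮_C F · dr = ∬_S (∇ × F) · n̂ dS = ∬_D (curl F)_z dA,

where D is the disk x^2 + y^2 ≤ 25.

Compute the curl of F = (-15y^3 - 15y, 15x, 0):
    (∇ × F)_x = ∂F_z/∂y - ∂F_y/∂z = 0,
    (∇ × F)_y = ∂F_x/∂z - ∂F_z/∂x = 0,
    (∇ × F)_z = ∂F_y/∂x - ∂F_x/∂y = 45y^2 + 30.

On z = 0, (curl F)_z = 45y^2 + 30.

Convert to polar (x = r cos θ, y = r sin θ, dA = r dr dθ); the integrand becomes 45r^2sin(θ)^2 + 30, so

    ∬_D (curl F)_z dA = ∫_0^{2π} ∫_0^{5} (45r^2sin(θ)^2 + 30) · r dr dθ.

Inner (r from 0 to 5): 28125sin(θ)^2/4 + 375.
Outer (θ from 0 to 2π): 31125π/4.

Therefore ∮_C F · dr = 31125π/4.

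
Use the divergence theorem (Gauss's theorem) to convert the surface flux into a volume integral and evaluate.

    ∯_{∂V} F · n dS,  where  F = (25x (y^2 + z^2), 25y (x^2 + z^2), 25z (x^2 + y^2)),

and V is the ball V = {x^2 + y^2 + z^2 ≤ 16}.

By the divergence theorem,

    ∯_{∂V} F · n dS = ∭_V (∇ · F) dV.

Compute the divergence:
    ∇ · F = ∂F_x/∂x + ∂F_y/∂y + ∂F_z/∂z = 25y^2 + 25z^2 + 25x^2 + 25z^2 + 25x^2 + 25y^2 = 50x^2 + 50y^2 + 50z^2.

In spherical coordinates, x = ρ sin(φ) cos(θ), y = ρ sin(φ) sin(θ), z = ρ cos(φ), dV = ρ^2 sin(φ) dρ dφ dθ, with 0 ≤ ρ ≤ 4, 0 ≤ φ ≤ π, 0 ≤ θ ≤ 2π.

The integrand, after substitution and multiplying by the volume element, becomes (50ρ^2) · ρ^2 sin(φ), so

    ∭_V (∇·F) dV = ∫_0^{2π} ∫_0^{π} ∫_0^{4} (50ρ^2) · ρ^2 sin(φ) dρ dφ dθ.

Inner (ρ from 0 to 4): 10240sin(φ).
Middle (φ from 0 to π): 20480.
Outer (θ from 0 to 2π): 40960π.

Therefore ∯_{∂V} F · n dS = 40960π.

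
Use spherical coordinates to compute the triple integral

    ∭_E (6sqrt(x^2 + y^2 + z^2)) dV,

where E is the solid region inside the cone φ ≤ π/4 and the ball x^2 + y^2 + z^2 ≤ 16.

In spherical coordinates, x = ρ sin(φ) cos(θ), y = ρ sin(φ) sin(θ), z = ρ cos(φ), and dV = ρ^2 sin(φ) dρ dφ dθ.

The integrand becomes 6ρ, so

    ∭_E (6sqrt(x^2 + y^2 + z^2)) dV = ∫_{0}^{2π} ∫_{0}^{π/4} ∫_{0}^{4} (6ρ) · ρ^2 sin(φ) dρ dφ dθ.

Inner (ρ): 384sin(φ).
Middle (φ): 384 - 192sqrt(2).
Outer (θ): 384π (2 - sqrt(2)).

Therefore the triple integral equals 384π (2 - sqrt(2)).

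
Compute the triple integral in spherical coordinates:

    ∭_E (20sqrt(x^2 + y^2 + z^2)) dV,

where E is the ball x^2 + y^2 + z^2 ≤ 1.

In spherical coordinates, x = ρ sin(φ) cos(θ), y = ρ sin(φ) sin(θ), z = ρ cos(φ), and dV = ρ^2 sin(φ) dρ dφ dθ.

The integrand becomes 20ρ, so

    ∭_E (20sqrt(x^2 + y^2 + z^2)) dV = ∫_{0}^{2π} ∫_{0}^{π} ∫_{0}^{1} (20ρ) · ρ^2 sin(φ) dρ dφ dθ.

Inner (ρ): 5sin(φ).
Middle (φ): 10.
Outer (θ): 20π.

Therefore the triple integral equals 20π.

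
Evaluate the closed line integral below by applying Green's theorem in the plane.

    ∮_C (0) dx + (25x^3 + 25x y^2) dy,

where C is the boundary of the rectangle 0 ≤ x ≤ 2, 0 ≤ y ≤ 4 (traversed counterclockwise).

Green's theorem converts the closed line integral into a double integral over the enclosed region D:

    ∮_C P dx + Q dy = ∬_D (∂Q/∂x - ∂P/∂y) dA.

Here P = 0, Q = 25x^3 + 25x y^2, so

    ∂Q/∂x = 75x^2 + 25y^2,    ∂P/∂y = 0,
    ∂Q/∂x - ∂P/∂y = 75x^2 + 25y^2.

D is the region 0 ≤ x ≤ 2, 0 ≤ y ≤ 4. Evaluating the double integral:

    ∬_D (75x^2 + 25y^2) dA = ∫_0^{2} ∫_0^{4} (75x^2 + 25y^2) dy dx.

Inner (y from 0 to 4): 300x^2 + 1600/3.
Outer (x from 0 to 2): 5600/3.

Therefore ∮_C P dx + Q dy = 5600/3.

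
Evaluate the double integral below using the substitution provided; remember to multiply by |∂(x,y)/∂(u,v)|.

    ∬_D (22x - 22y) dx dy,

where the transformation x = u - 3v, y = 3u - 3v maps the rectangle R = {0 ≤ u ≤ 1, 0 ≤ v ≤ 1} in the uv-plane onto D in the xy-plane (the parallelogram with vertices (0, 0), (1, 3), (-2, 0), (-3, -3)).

Compute the Jacobian determinant of (x, y) with respect to (u, v):

    ∂(x,y)/∂(u,v) = | 1  -3 | = (1)(-3) - (-3)(3) = 6.
                   | 3  -3 |

Its absolute value is |J| = 6 (the area scaling factor).

Substituting x = u - 3v, y = 3u - 3v into the integrand,

    22x - 22y → -44u,

so the integral becomes

    ∬_R (-44u) · |J| du dv = ∫_0^1 ∫_0^1 (-264u) dv du.

Inner (v): -264u.
Outer (u): -132.

Therefore ∬_D (22x - 22y) dx dy = -132.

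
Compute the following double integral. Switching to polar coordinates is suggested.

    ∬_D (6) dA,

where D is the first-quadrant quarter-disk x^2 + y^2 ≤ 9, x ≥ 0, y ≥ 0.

The region D is 0 ≤ r ≤ 3, 0 ≤ θ ≤ π/2 in polar coordinates, where x = r cos(θ), y = r sin(θ), and dA = r dr dθ.

Under the substitution, the integrand becomes 6, so

    ∬_D (6) dA = ∫_{0}^{π/2} ∫_{0}^{3} (6) · r dr dθ.

Inner integral (in r): ∫_{0}^{3} (6) · r dr = 27.

Outer integral (in θ): ∫_{0}^{π/2} (27) dθ = 27π/2.

Therefore ∬_D (6) dA = 27π/2.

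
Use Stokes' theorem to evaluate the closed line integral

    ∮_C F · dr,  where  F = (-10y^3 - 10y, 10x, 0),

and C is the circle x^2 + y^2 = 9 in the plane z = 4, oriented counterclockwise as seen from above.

Let S be the flat disk x^2 + y^2 ≤ 9 in the plane z = 4, with upward unit normal n̂ = ẑ. By Stokes' theorem,

    ∮_C F · dr = ∬_S (∇ × F) · n̂ dS = ∬_D (curl F)_z dA,

where D is the disk x^2 + y^2 ≤ 9.

Compute the curl of F = (-10y^3 - 10y, 10x, 0):
    (∇ × F)_x = ∂F_z/∂y - ∂F_y/∂z = 0,
    (∇ × F)_y = ∂F_x/∂z - ∂F_z/∂x = 0,
    (∇ × F)_z = ∂F_y/∂x - ∂F_x/∂y = 30y^2 + 20.

On z = 4, (curl F)_z = 30y^2 + 20.

Convert to polar (x = r cos θ, y = r sin θ, dA = r dr dθ); the integrand becomes 30r^2sin(θ)^2 + 20, so

    ∬_D (curl F)_z dA = ∫_0^{2π} ∫_0^{3} (30r^2sin(θ)^2 + 20) · r dr dθ.

Inner (r from 0 to 3): 1215sin(θ)^2/2 + 90.
Outer (θ from 0 to 2π): 1575π/2.

Therefore ∮_C F · dr = 1575π/2.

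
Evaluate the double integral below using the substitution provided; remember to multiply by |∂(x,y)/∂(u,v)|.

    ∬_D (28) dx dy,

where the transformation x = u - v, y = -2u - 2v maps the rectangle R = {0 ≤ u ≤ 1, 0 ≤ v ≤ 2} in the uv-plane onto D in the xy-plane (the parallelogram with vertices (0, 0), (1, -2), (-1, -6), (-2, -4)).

Compute the Jacobian determinant of (x, y) with respect to (u, v):

    ∂(x,y)/∂(u,v) = | 1  -1 | = (1)(-2) - (-1)(-2) = -4.
                   | -2  -2 |

Its absolute value is |J| = 4 (the area scaling factor).

Substituting x = u - v, y = -2u - 2v into the integrand,

    28 → 28,

so the integral becomes

    ∬_R (28) · |J| du dv = ∫_0^1 ∫_0^2 (112) dv du.

Inner (v): 224.
Outer (u): 224.

Therefore ∬_D (28) dx dy = 224.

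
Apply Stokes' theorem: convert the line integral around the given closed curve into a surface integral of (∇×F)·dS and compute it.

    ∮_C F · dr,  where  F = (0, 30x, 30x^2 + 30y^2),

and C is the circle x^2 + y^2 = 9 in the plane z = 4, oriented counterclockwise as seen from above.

Let S be the flat disk x^2 + y^2 ≤ 9 in the plane z = 4, with upward unit normal n̂ = ẑ. By Stokes' theorem,

    ∮_C F · dr = ∬_S (∇ × F) · n̂ dS = ∬_D (curl F)_z dA,

where D is the disk x^2 + y^2 ≤ 9.

Compute the curl of F = (0, 30x, 30x^2 + 30y^2):
    (∇ × F)_x = ∂F_z/∂y - ∂F_y/∂z = 60y,
    (∇ × F)_y = ∂F_x/∂z - ∂F_z/∂x = -60x,
    (∇ × F)_z = ∂F_y/∂x - ∂F_x/∂y = 30.

On z = 4, (curl F)_z = 30.

Convert to polar (x = r cos θ, y = r sin θ, dA = r dr dθ); the integrand becomes 30, so

    ∬_D (curl F)_z dA = ∫_0^{2π} ∫_0^{3} (30) · r dr dθ.

Inner (r from 0 to 3): 135.
Outer (θ from 0 to 2π): 270π.

Therefore ∮_C F · dr = 270π.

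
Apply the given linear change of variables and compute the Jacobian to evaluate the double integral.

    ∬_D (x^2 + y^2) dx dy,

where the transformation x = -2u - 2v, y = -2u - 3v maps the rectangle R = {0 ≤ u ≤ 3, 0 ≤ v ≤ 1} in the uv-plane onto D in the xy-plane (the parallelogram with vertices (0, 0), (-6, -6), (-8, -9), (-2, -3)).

Compute the Jacobian determinant of (x, y) with respect to (u, v):

    ∂(x,y)/∂(u,v) = | -2  -2 | = (-2)(-3) - (-2)(-2) = 2.
                   | -2  -3 |

Its absolute value is |J| = 2 (the area scaling factor).

Substituting x = -2u - 2v, y = -2u - 3v into the integrand,

    x^2 + y^2 → 8u^2 + 20u v + 13v^2,

so the integral becomes

    ∬_R (8u^2 + 20u v + 13v^2) · |J| du dv = ∫_0^3 ∫_0^1 (16u^2 + 40u v + 26v^2) dv du.

Inner (v): 16u^2 + 20u + 26/3.
Outer (u): 260.

Therefore ∬_D (x^2 + y^2) dx dy = 260.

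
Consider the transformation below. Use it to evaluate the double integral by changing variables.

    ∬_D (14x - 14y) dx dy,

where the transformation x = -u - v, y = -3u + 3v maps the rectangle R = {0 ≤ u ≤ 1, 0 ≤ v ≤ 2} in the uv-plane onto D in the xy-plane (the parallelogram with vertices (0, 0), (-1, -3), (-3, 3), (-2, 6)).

Compute the Jacobian determinant of (x, y) with respect to (u, v):

    ∂(x,y)/∂(u,v) = | -1  -1 | = (-1)(3) - (-1)(-3) = -6.
                   | -3  3 |

Its absolute value is |J| = 6 (the area scaling factor).

Substituting x = -u - v, y = -3u + 3v into the integrand,

    14x - 14y → 28u - 56v,

so the integral becomes

    ∬_R (28u - 56v) · |J| du dv = ∫_0^1 ∫_0^2 (168u - 336v) dv du.

Inner (v): 336u - 672.
Outer (u): -504.

Therefore ∬_D (14x - 14y) dx dy = -504.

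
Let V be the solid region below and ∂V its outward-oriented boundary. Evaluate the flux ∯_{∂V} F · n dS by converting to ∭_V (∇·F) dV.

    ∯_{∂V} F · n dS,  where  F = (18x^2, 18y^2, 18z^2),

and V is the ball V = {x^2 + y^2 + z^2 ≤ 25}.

By the divergence theorem,

    ∯_{∂V} F · n dS = ∭_V (∇ · F) dV.

Compute the divergence:
    ∇ · F = ∂F_x/∂x + ∂F_y/∂y + ∂F_z/∂z = 36x + 36y + 36z.

In spherical coordinates, x = ρ sin(φ) cos(θ), y = ρ sin(φ) sin(θ), z = ρ cos(φ), dV = ρ^2 sin(φ) dρ dφ dθ, with 0 ≤ ρ ≤ 5, 0 ≤ φ ≤ π, 0 ≤ θ ≤ 2π.

The integrand, after substitution and multiplying by the volume element, becomes (36ρ (sqrt(2)sin(φ)sin(θ + π/4) + cos(φ))) · ρ^2 sin(φ), so

    ∭_V (∇·F) dV = ∫_0^{2π} ∫_0^{π} ∫_0^{5} (36ρ (sqrt(2)sin(φ)sin(θ + π/4) + cos(φ))) · ρ^2 sin(φ) dρ dφ dθ.

Inner (ρ from 0 to 5): 5625(sqrt(2)sin(φ)sin(θ + π/4) + cos(φ))sin(φ).
Middle (φ from 0 to π): 5625sqrt(2)π sin(θ + π/4)/2.
Outer (θ from 0 to 2π): 0.

Therefore ∯_{∂V} F · n dS = 0.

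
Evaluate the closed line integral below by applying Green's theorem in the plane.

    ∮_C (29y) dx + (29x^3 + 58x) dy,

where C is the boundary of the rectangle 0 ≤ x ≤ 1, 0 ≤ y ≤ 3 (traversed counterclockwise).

Green's theorem converts the closed line integral into a double integral over the enclosed region D:

    ∮_C P dx + Q dy = ∬_D (∂Q/∂x - ∂P/∂y) dA.

Here P = 29y, Q = 29x^3 + 58x, so

    ∂Q/∂x = 87x^2 + 58,    ∂P/∂y = 29,
    ∂Q/∂x - ∂P/∂y = 87x^2 + 29.

D is the region 0 ≤ x ≤ 1, 0 ≤ y ≤ 3. Evaluating the double integral:

    ∬_D (87x^2 + 29) dA = ∫_0^{1} ∫_0^{3} (87x^2 + 29) dy dx.

Inner (y from 0 to 3): 261x^2 + 87.
Outer (x from 0 to 1): 174.

Therefore ∮_C P dx + Q dy = 174.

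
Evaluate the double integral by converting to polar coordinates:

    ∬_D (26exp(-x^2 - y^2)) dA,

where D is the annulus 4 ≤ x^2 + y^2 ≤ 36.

The region D is 2 ≤ r ≤ 6, 0 ≤ θ ≤ 2π in polar coordinates, where x = r cos(θ), y = r sin(θ), and dA = r dr dθ.

Under the substitution, the integrand becomes 26exp(-r^2), so

    ∬_D (26exp(-x^2 - y^2)) dA = ∫_{0}^{2π} ∫_{2}^{6} (26exp(-r^2)) · r dr dθ.

Inner integral (in r): ∫_{2}^{6} (26exp(-r^2)) · r dr = -(13 - 13exp(32))exp(-36).

Outer integral (in θ): ∫_{0}^{2π} (-(13 - 13exp(32))exp(-36)) dθ = -26π (1 - exp(32))exp(-36).

Therefore ∬_D (26exp(-x^2 - y^2)) dA = -26π (1 - exp(32))exp(-36).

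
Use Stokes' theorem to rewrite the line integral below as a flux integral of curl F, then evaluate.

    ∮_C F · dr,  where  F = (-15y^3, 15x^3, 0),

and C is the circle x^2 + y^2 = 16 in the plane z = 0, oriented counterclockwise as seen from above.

Let S be the flat disk x^2 + y^2 ≤ 16 in the plane z = 0, with upward unit normal n̂ = ẑ. By Stokes' theorem,

    ∮_C F · dr = ∬_S (∇ × F) · n̂ dS = ∬_D (curl F)_z dA,

where D is the disk x^2 + y^2 ≤ 16.

Compute the curl of F = (-15y^3, 15x^3, 0):
    (∇ × F)_x = ∂F_z/∂y - ∂F_y/∂z = 0,
    (∇ × F)_y = ∂F_x/∂z - ∂F_z/∂x = 0,
    (∇ × F)_z = ∂F_y/∂x - ∂F_x/∂y = 45x^2 + 45y^2.

On z = 0, (curl F)_z = 45x^2 + 45y^2.

Convert to polar (x = r cos θ, y = r sin θ, dA = r dr dθ); the integrand becomes 45r^2, so

    ∬_D (curl F)_z dA = ∫_0^{2π} ∫_0^{4} (45r^2) · r dr dθ.

Inner (r from 0 to 4): 2880.
Outer (θ from 0 to 2π): 5760π.

Therefore ∮_C F · dr = 5760π.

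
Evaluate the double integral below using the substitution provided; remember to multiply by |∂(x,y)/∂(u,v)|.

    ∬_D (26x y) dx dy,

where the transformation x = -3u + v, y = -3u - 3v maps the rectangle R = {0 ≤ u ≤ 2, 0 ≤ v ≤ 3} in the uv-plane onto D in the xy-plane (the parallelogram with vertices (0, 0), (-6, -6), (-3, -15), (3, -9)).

Compute the Jacobian determinant of (x, y) with respect to (u, v):

    ∂(x,y)/∂(u,v) = | -3  1 | = (-3)(-3) - (1)(-3) = 12.
                   | -3  -3 |

Its absolute value is |J| = 12 (the area scaling factor).

Substituting x = -3u + v, y = -3u - 3v into the integrand,

    26x y → 234u^2 + 156u v - 78v^2,

so the integral becomes

    ∬_R (234u^2 + 156u v - 78v^2) · |J| du dv = ∫_0^2 ∫_0^3 (2808u^2 + 1872u v - 936v^2) dv du.

Inner (v): 8424u^2 + 8424u - 8424.
Outer (u): 22464.

Therefore ∬_D (26x y) dx dy = 22464.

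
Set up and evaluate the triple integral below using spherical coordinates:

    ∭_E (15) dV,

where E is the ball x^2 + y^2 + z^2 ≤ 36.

In spherical coordinates, x = ρ sin(φ) cos(θ), y = ρ sin(φ) sin(θ), z = ρ cos(φ), and dV = ρ^2 sin(φ) dρ dφ dθ.

The integrand becomes 15, so

    ∭_E (15) dV = ∫_{0}^{2π} ∫_{0}^{π} ∫_{0}^{6} (15) · ρ^2 sin(φ) dρ dφ dθ.

Inner (ρ): 1080sin(φ).
Middle (φ): 2160.
Outer (θ): 4320π.

Therefore the triple integral equals 4320π.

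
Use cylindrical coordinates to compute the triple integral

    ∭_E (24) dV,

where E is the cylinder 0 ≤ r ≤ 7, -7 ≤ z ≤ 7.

In cylindrical coordinates, x = r cos(θ), y = r sin(θ), z = z, and dV = r dr dθ dz.

The integrand becomes 24, so

    ∭_E (24) dV = ∫_{0}^{2π} ∫_{0}^{7} ∫_{-7}^{7} (24) · r dz dr dθ.

Inner (z): 336r.
Middle (r from 0 to 7): 8232.
Outer (θ): 16464π.

Therefore the triple integral equals 16464π.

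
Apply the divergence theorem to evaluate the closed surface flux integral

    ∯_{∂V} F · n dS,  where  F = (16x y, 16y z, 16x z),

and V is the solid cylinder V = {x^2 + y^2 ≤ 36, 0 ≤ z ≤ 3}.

By the divergence theorem,

    ∯_{∂V} F · n dS = ∭_V (∇ · F) dV.

Compute the divergence:
    ∇ · F = ∂F_x/∂x + ∂F_y/∂y + ∂F_z/∂z = 16y + 16z + 16x = 16x + 16y + 16z.

In cylindrical coordinates, x = r cos(θ), y = r sin(θ), z = z, dV = r dr dθ dz, with 0 ≤ r ≤ 6, 0 ≤ θ ≤ 2π, 0 ≤ z ≤ 3.

The integrand, after substitution and multiplying by the volume element, becomes (16sqrt(2)r sin(θ + π/4) + 16z) · r, so

    ∭_V (∇·F) dV = ∫_0^{2π} ∫_0^{6} ∫_0^{3} (16sqrt(2)r sin(θ + π/4) + 16z) · r dz dr dθ.

Inner (z from 0 to 3): 24r (2sqrt(2)r sin(θ + π/4) + 3).
Middle (r from 0 to 6): 3456sqrt(2)sin(θ + π/4) + 1296.
Outer (θ from 0 to 2π): 2592π.

Therefore ∯_{∂V} F · n dS = 2592π.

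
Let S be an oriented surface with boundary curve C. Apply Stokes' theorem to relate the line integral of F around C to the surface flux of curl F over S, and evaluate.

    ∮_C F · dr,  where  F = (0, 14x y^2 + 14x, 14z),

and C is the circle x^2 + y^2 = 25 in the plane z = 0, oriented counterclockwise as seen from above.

Let S be the flat disk x^2 + y^2 ≤ 25 in the plane z = 0, with upward unit normal n̂ = ẑ. By Stokes' theorem,

    ∮_C F · dr = ∬_S (∇ × F) · n̂ dS = ∬_D (curl F)_z dA,

where D is the disk x^2 + y^2 ≤ 25.

Compute the curl of F = (0, 14x y^2 + 14x, 14z):
    (∇ × F)_x = ∂F_z/∂y - ∂F_y/∂z = 0,
    (∇ × F)_y = ∂F_x/∂z - ∂F_z/∂x = 0,
    (∇ × F)_z = ∂F_y/∂x - ∂F_x/∂y = 14y^2 + 14.

On z = 0, (curl F)_z = 14y^2 + 14.

Convert to polar (x = r cos θ, y = r sin θ, dA = r dr dθ); the integrand becomes 14r^2sin(θ)^2 + 14, so

    ∬_D (curl F)_z dA = ∫_0^{2π} ∫_0^{5} (14r^2sin(θ)^2 + 14) · r dr dθ.

Inner (r from 0 to 5): 4375sin(θ)^2/2 + 175.
Outer (θ from 0 to 2π): 5075π/2.

Therefore ∮_C F · dr = 5075π/2.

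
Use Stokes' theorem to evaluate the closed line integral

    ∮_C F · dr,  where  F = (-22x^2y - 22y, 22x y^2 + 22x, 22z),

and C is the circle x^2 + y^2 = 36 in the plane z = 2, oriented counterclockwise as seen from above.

Let S be the flat disk x^2 + y^2 ≤ 36 in the plane z = 2, with upward unit normal n̂ = ẑ. By Stokes' theorem,

    ∮_C F · dr = ∬_S (∇ × F) · n̂ dS = ∬_D (curl F)_z dA,

where D is the disk x^2 + y^2 ≤ 36.

Compute the curl of F = (-22x^2y - 22y, 22x y^2 + 22x, 22z):
    (∇ × F)_x = ∂F_z/∂y - ∂F_y/∂z = 0,
    (∇ × F)_y = ∂F_x/∂z - ∂F_z/∂x = 0,
    (∇ × F)_z = ∂F_y/∂x - ∂F_x/∂y = 22x^2 + 22y^2 + 44.

On z = 2, (curl F)_z = 22x^2 + 22y^2 + 44.

Convert to polar (x = r cos θ, y = r sin θ, dA = r dr dθ); the integrand becomes 22r^2 + 44, so

    ∬_D (curl F)_z dA = ∫_0^{2π} ∫_0^{6} (22r^2 + 44) · r dr dθ.

Inner (r from 0 to 6): 7920.
Outer (θ from 0 to 2π): 15840π.

Therefore ∮_C F · dr = 15840π.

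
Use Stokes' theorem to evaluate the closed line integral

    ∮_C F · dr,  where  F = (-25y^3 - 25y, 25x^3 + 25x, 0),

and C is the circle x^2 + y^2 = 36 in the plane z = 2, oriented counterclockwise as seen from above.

Let S be the flat disk x^2 + y^2 ≤ 36 in the plane z = 2, with upward unit normal n̂ = ẑ. By Stokes' theorem,

    ∮_C F · dr = ∬_S (∇ × F) · n̂ dS = ∬_D (curl F)_z dA,

where D is the disk x^2 + y^2 ≤ 36.

Compute the curl of F = (-25y^3 - 25y, 25x^3 + 25x, 0):
    (∇ × F)_x = ∂F_z/∂y - ∂F_y/∂z = 0,
    (∇ × F)_y = ∂F_x/∂z - ∂F_z/∂x = 0,
    (∇ × F)_z = ∂F_y/∂x - ∂F_x/∂y = 75x^2 + 75y^2 + 50.

On z = 2, (curl F)_z = 75x^2 + 75y^2 + 50.

Convert to polar (x = r cos θ, y = r sin θ, dA = r dr dθ); the integrand becomes 75r^2 + 50, so

    ∬_D (curl F)_z dA = ∫_0^{2π} ∫_0^{6} (75r^2 + 50) · r dr dθ.

Inner (r from 0 to 6): 25200.
Outer (θ from 0 to 2π): 50400π.

Therefore ∮_C F · dr = 50400π.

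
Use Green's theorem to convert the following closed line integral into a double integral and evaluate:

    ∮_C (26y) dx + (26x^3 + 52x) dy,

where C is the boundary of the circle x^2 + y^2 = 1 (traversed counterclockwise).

Green's theorem converts the closed line integral into a double integral over the enclosed region D:

    ∮_C P dx + Q dy = ∬_D (∂Q/∂x - ∂P/∂y) dA.

Here P = 26y, Q = 26x^3 + 52x, so

    ∂Q/∂x = 78x^2 + 52,    ∂P/∂y = 26,
    ∂Q/∂x - ∂P/∂y = 78x^2 + 26.

D is the region x^2 + y^2 ≤ 1. Evaluating the double integral:

In polar coordinates (x = r cos θ, y = r sin θ, dA = r dr dθ) the integrand becomes 78r^2cos(θ)^2 + 26, so

    ∬_D (78x^2 + 26) dA = ∫_0^{2π} ∫_0^{1} (78r^2cos(θ)^2 + 26) · r dr dθ.

Inner (r from 0 to 1): 39cos(θ)^2/2 + 13.
Outer (θ from 0 to 2π): 91π/2.

Therefore ∮_C P dx + Q dy = 91π/2.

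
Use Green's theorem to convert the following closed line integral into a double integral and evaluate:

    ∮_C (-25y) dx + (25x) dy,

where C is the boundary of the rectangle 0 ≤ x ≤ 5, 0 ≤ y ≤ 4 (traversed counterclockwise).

Green's theorem converts the closed line integral into a double integral over the enclosed region D:

    ∮_C P dx + Q dy = ∬_D (∂Q/∂x - ∂P/∂y) dA.

Here P = -25y, Q = 25x, so

    ∂Q/∂x = 25,    ∂P/∂y = -25,
    ∂Q/∂x - ∂P/∂y = 50.

D is the region 0 ≤ x ≤ 5, 0 ≤ y ≤ 4. Evaluating the double integral:

    ∬_D (50) dA = ∫_0^{5} ∫_0^{4} (50) dy dx.

Inner (y from 0 to 4): 200.
Outer (x from 0 to 5): 1000.

Therefore ∮_C P dx + Q dy = 1000.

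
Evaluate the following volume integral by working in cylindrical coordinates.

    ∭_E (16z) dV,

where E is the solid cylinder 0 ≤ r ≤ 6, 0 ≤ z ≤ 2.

In cylindrical coordinates, x = r cos(θ), y = r sin(θ), z = z, and dV = r dr dθ dz.

The integrand becomes 16z, so

    ∭_E (16z) dV = ∫_{0}^{2π} ∫_{0}^{6} ∫_{0}^{2} (16z) · r dz dr dθ.

Inner (z): 32r.
Middle (r from 0 to 6): 576.
Outer (θ): 1152π.

Therefore the triple integral equals 1152π.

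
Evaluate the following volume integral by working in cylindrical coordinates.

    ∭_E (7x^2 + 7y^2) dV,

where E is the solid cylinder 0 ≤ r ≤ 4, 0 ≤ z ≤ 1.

In cylindrical coordinates, x = r cos(θ), y = r sin(θ), z = z, and dV = r dr dθ dz.

The integrand becomes 7r^2, so

    ∭_E (7x^2 + 7y^2) dV = ∫_{0}^{2π} ∫_{0}^{4} ∫_{0}^{1} (7r^2) · r dz dr dθ.

Inner (z): 7r^3.
Middle (r from 0 to 4): 448.
Outer (θ): 896π.

Therefore the triple integral equals 896π.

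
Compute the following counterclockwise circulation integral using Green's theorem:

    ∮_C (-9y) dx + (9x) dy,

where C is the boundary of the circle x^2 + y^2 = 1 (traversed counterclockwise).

Green's theorem converts the closed line integral into a double integral over the enclosed region D:

    ∮_C P dx + Q dy = ∬_D (∂Q/∂x - ∂P/∂y) dA.

Here P = -9y, Q = 9x, so

    ∂Q/∂x = 9,    ∂P/∂y = -9,
    ∂Q/∂x - ∂P/∂y = 18.

D is the region x^2 + y^2 ≤ 1. Evaluating the double integral:

In polar coordinates (x = r cos θ, y = r sin θ, dA = r dr dθ) the integrand becomes 18, so

    ∬_D (18) dA = ∫_0^{2π} ∫_0^{1} (18) · r dr dθ.

Inner (r from 0 to 1): 9.
Outer (θ from 0 to 2π): 18π.

Therefore ∮_C P dx + Q dy = 18π.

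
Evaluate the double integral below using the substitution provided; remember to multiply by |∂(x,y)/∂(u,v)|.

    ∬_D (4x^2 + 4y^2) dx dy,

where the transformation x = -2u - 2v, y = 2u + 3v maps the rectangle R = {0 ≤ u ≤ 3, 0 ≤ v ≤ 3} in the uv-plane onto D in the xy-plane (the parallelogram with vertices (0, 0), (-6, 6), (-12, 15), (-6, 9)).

Compute the Jacobian determinant of (x, y) with respect to (u, v):

    ∂(x,y)/∂(u,v) = | -2  -2 | = (-2)(3) - (-2)(2) = -2.
                   | 2  3 |

Its absolute value is |J| = 2 (the area scaling factor).

Substituting x = -2u - 2v, y = 2u + 3v into the integrand,

    4x^2 + 4y^2 → 32u^2 + 80u v + 52v^2,

so the integral becomes

    ∬_R (32u^2 + 80u v + 52v^2) · |J| du dv = ∫_0^3 ∫_0^3 (64u^2 + 160u v + 104v^2) dv du.

Inner (v): 192u^2 + 720u + 936.
Outer (u): 7776.

Therefore ∬_D (4x^2 + 4y^2) dx dy = 7776.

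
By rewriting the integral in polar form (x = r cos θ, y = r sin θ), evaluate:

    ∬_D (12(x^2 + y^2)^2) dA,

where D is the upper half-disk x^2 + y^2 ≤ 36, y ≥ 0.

The region D is 0 ≤ r ≤ 6, 0 ≤ θ ≤ π in polar coordinates, where x = r cos(θ), y = r sin(θ), and dA = r dr dθ.

Under the substitution, the integrand becomes 12r^4, so

    ∬_D (12(x^2 + y^2)^2) dA = ∫_{0}^{π} ∫_{0}^{6} (12r^4) · r dr dθ.

Inner integral (in r): ∫_{0}^{6} (12r^4) · r dr = 93312.

Outer integral (in θ): ∫_{0}^{π} (93312) dθ = 93312π.

Therefore ∬_D (12(x^2 + y^2)^2) dA = 93312π.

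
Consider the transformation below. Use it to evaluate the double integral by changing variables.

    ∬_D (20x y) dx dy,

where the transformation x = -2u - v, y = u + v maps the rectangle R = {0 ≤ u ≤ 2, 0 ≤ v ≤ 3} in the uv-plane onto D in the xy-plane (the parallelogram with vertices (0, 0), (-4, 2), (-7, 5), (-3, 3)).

Compute the Jacobian determinant of (x, y) with respect to (u, v):

    ∂(x,y)/∂(u,v) = | -2  -1 | = (-2)(1) - (-1)(1) = -1.
                   | 1  1 |

Its absolute value is |J| = 1 (the area scaling factor).

Substituting x = -2u - v, y = u + v into the integrand,

    20x y → -40u^2 - 60u v - 20v^2,

so the integral becomes

    ∬_R (-40u^2 - 60u v - 20v^2) · |J| du dv = ∫_0^2 ∫_0^3 (-40u^2 - 60u v - 20v^2) dv du.

Inner (v): -120u^2 - 270u - 180.
Outer (u): -1220.

Therefore ∬_D (20x y) dx dy = -1220.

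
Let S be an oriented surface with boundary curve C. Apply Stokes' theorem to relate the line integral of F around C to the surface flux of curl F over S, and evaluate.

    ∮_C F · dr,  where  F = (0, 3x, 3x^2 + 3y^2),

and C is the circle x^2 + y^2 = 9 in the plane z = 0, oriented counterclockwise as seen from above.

Let S be the flat disk x^2 + y^2 ≤ 9 in the plane z = 0, with upward unit normal n̂ = ẑ. By Stokes' theorem,

    ∮_C F · dr = ∬_S (∇ × F) · n̂ dS = ∬_D (curl F)_z dA,

where D is the disk x^2 + y^2 ≤ 9.

Compute the curl of F = (0, 3x, 3x^2 + 3y^2):
    (∇ × F)_x = ∂F_z/∂y - ∂F_y/∂z = 6y,
    (∇ × F)_y = ∂F_x/∂z - ∂F_z/∂x = -6x,
    (∇ × F)_z = ∂F_y/∂x - ∂F_x/∂y = 3.

On z = 0, (curl F)_z = 3.

Convert to polar (x = r cos θ, y = r sin θ, dA = r dr dθ); the integrand becomes 3, so

    ∬_D (curl F)_z dA = ∫_0^{2π} ∫_0^{3} (3) · r dr dθ.

Inner (r from 0 to 3): 27/2.
Outer (θ from 0 to 2π): 27π.

Therefore ∮_C F · dr = 27π.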